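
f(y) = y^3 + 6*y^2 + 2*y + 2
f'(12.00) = 578.00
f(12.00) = 2618.00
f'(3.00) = 65.00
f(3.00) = 89.00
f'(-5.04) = 17.72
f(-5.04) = 16.31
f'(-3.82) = -0.06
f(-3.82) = 26.17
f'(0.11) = 3.36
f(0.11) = 2.29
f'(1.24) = 21.49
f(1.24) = 15.61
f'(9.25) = 369.69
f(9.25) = 1325.33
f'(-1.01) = -7.06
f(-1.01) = 5.07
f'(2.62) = 54.03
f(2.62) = 66.41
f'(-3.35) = -4.53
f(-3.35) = 25.04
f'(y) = 3*y^2 + 12*y + 2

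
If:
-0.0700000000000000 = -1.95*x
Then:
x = 0.04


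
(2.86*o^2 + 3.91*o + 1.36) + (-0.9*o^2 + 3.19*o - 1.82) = 1.96*o^2 + 7.1*o - 0.46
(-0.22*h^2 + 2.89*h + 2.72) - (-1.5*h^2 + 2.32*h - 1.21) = 1.28*h^2 + 0.57*h + 3.93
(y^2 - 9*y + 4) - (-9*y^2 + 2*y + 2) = 10*y^2 - 11*y + 2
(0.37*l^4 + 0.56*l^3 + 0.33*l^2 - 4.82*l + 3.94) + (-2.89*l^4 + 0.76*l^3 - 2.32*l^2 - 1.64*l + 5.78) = -2.52*l^4 + 1.32*l^3 - 1.99*l^2 - 6.46*l + 9.72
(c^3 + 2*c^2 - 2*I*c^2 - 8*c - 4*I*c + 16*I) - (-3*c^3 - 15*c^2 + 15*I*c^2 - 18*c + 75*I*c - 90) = 4*c^3 + 17*c^2 - 17*I*c^2 + 10*c - 79*I*c + 90 + 16*I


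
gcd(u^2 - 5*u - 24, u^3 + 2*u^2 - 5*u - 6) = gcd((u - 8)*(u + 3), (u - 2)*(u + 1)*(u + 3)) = u + 3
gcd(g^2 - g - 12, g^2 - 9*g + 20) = g - 4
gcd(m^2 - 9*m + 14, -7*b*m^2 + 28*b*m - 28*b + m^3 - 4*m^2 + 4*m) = m - 2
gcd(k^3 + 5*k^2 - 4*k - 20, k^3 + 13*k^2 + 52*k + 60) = k^2 + 7*k + 10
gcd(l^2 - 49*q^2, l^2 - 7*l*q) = -l + 7*q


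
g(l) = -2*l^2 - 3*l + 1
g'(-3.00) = 9.00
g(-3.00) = -8.00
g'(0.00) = -3.00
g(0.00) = 1.00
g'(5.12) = -23.48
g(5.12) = -66.79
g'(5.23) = -23.92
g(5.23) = -69.40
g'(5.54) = -25.16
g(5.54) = -77.00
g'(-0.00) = -3.00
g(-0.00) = 1.00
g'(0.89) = -6.56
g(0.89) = -3.25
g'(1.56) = -9.24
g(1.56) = -8.55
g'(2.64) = -13.56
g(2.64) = -20.86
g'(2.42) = -12.68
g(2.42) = -17.97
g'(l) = -4*l - 3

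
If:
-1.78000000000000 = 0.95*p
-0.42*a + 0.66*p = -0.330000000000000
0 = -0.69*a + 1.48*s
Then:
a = -2.16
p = -1.87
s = -1.01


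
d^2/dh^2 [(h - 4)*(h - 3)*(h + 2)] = 6*h - 10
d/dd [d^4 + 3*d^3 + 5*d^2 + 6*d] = 4*d^3 + 9*d^2 + 10*d + 6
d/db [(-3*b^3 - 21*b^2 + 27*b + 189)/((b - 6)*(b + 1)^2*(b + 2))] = 3*(b^5 + 13*b^4 - 35*b^3 - 125*b^2 + 906*b + 1656)/(b^7 - 5*b^6 - 29*b^5 + 49*b^4 + 400*b^3 + 712*b^2 + 528*b + 144)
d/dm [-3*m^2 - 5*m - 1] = -6*m - 5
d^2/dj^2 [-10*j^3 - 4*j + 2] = -60*j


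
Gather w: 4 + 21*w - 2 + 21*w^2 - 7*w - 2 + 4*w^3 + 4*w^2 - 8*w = 4*w^3 + 25*w^2 + 6*w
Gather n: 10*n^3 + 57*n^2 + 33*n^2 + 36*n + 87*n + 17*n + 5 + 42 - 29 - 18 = 10*n^3 + 90*n^2 + 140*n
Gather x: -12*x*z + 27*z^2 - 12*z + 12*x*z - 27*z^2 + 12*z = 0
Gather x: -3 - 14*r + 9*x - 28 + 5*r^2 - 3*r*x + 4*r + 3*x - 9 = 5*r^2 - 10*r + x*(12 - 3*r) - 40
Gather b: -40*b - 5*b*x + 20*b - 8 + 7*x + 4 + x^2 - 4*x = b*(-5*x - 20) + x^2 + 3*x - 4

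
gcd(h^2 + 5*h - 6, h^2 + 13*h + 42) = h + 6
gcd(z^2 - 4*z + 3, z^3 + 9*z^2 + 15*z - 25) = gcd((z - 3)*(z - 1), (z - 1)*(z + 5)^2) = z - 1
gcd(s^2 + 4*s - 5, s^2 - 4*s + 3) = s - 1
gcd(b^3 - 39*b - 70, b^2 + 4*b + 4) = b + 2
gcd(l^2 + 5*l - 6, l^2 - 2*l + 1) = l - 1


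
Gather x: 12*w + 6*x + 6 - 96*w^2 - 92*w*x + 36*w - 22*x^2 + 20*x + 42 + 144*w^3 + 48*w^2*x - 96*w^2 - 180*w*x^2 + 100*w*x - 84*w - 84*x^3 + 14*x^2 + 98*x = 144*w^3 - 192*w^2 - 36*w - 84*x^3 + x^2*(-180*w - 8) + x*(48*w^2 + 8*w + 124) + 48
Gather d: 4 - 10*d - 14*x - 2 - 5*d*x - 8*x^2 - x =d*(-5*x - 10) - 8*x^2 - 15*x + 2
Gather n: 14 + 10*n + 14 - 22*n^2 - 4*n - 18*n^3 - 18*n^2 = -18*n^3 - 40*n^2 + 6*n + 28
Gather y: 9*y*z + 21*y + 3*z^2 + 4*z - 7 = y*(9*z + 21) + 3*z^2 + 4*z - 7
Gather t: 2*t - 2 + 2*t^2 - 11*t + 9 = 2*t^2 - 9*t + 7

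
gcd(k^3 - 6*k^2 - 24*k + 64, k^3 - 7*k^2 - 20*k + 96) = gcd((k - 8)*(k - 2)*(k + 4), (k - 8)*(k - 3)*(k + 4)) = k^2 - 4*k - 32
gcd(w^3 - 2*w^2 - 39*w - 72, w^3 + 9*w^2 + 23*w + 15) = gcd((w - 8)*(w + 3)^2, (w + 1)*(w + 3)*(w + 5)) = w + 3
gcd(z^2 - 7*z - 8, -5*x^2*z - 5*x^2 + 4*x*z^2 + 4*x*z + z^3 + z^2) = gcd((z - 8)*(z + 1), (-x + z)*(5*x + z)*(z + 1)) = z + 1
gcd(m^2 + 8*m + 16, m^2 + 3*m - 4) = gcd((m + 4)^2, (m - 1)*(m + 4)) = m + 4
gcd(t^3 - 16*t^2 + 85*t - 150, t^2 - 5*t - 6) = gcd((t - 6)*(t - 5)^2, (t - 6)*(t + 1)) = t - 6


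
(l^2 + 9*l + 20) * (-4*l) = -4*l^3 - 36*l^2 - 80*l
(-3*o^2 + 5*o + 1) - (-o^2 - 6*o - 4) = -2*o^2 + 11*o + 5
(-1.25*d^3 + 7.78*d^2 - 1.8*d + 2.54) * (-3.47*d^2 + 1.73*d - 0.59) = 4.3375*d^5 - 29.1591*d^4 + 20.4429*d^3 - 16.518*d^2 + 5.4562*d - 1.4986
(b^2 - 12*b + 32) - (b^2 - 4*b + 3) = 29 - 8*b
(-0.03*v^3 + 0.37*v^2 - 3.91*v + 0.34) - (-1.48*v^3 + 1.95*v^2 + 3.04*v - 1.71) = 1.45*v^3 - 1.58*v^2 - 6.95*v + 2.05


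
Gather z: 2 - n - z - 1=-n - z + 1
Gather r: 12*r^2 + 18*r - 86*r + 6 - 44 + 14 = 12*r^2 - 68*r - 24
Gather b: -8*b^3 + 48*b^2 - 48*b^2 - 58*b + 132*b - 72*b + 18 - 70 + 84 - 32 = -8*b^3 + 2*b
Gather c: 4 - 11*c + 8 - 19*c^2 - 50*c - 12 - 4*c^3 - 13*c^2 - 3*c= -4*c^3 - 32*c^2 - 64*c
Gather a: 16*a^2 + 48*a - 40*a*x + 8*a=16*a^2 + a*(56 - 40*x)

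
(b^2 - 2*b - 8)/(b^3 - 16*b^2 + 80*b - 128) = (b + 2)/(b^2 - 12*b + 32)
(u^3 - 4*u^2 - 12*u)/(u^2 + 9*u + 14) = u*(u - 6)/(u + 7)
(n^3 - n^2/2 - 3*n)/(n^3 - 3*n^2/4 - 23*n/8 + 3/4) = 4*n/(4*n - 1)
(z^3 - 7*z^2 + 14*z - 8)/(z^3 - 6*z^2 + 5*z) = (z^2 - 6*z + 8)/(z*(z - 5))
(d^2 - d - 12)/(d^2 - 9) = (d - 4)/(d - 3)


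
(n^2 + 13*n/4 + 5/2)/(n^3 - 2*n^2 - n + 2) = (n^2 + 13*n/4 + 5/2)/(n^3 - 2*n^2 - n + 2)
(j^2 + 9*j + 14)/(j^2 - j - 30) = (j^2 + 9*j + 14)/(j^2 - j - 30)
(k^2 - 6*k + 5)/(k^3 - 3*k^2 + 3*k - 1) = (k - 5)/(k^2 - 2*k + 1)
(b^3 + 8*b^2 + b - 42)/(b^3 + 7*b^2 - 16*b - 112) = (b^2 + b - 6)/(b^2 - 16)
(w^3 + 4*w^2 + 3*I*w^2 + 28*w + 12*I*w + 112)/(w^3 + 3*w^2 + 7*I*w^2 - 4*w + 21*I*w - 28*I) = (w - 4*I)/(w - 1)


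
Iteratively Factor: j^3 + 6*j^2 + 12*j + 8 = (j + 2)*(j^2 + 4*j + 4) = (j + 2)^2*(j + 2)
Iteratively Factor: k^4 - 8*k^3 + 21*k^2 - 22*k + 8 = (k - 4)*(k^3 - 4*k^2 + 5*k - 2) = (k - 4)*(k - 1)*(k^2 - 3*k + 2) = (k - 4)*(k - 2)*(k - 1)*(k - 1)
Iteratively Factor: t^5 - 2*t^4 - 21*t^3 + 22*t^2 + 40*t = (t - 5)*(t^4 + 3*t^3 - 6*t^2 - 8*t) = (t - 5)*(t + 4)*(t^3 - t^2 - 2*t) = t*(t - 5)*(t + 4)*(t^2 - t - 2) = t*(t - 5)*(t + 1)*(t + 4)*(t - 2)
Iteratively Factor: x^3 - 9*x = (x - 3)*(x^2 + 3*x) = (x - 3)*(x + 3)*(x)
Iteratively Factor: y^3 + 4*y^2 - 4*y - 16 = (y + 2)*(y^2 + 2*y - 8) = (y + 2)*(y + 4)*(y - 2)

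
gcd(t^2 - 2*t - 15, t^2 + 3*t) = t + 3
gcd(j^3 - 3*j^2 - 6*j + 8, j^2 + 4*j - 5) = j - 1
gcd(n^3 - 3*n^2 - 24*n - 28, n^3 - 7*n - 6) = n + 2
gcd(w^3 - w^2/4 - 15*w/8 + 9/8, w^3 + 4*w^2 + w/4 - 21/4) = w^2 + w/2 - 3/2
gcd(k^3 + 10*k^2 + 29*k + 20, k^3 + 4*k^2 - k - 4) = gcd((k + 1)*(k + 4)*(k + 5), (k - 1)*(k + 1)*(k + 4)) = k^2 + 5*k + 4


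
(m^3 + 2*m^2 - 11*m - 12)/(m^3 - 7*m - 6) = (m + 4)/(m + 2)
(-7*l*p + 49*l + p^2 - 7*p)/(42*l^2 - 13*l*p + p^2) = (p - 7)/(-6*l + p)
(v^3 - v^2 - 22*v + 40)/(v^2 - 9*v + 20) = (v^2 + 3*v - 10)/(v - 5)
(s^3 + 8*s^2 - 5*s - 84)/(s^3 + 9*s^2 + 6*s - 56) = (s - 3)/(s - 2)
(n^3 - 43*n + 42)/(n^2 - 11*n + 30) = (n^2 + 6*n - 7)/(n - 5)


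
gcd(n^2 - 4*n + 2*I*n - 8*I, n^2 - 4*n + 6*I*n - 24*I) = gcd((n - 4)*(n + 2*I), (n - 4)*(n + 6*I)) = n - 4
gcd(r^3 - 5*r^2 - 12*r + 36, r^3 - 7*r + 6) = r^2 + r - 6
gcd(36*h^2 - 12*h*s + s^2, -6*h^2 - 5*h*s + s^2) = -6*h + s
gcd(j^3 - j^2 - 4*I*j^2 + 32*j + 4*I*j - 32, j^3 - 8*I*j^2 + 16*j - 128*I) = j^2 - 4*I*j + 32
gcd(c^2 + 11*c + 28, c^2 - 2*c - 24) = c + 4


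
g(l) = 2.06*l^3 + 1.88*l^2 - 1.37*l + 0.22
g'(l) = 6.18*l^2 + 3.76*l - 1.37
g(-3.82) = -81.94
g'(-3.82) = 74.45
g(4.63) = 238.64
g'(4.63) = 148.52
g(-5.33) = -250.99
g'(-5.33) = 154.16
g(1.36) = 7.02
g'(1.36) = 15.17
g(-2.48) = -16.24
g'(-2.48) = 27.31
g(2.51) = 41.20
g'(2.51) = 47.00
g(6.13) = 536.98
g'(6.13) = 253.90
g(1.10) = 3.73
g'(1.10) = 10.24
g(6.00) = 504.64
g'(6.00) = 243.67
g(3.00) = 68.65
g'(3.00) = 65.53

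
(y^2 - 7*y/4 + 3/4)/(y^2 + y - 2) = (y - 3/4)/(y + 2)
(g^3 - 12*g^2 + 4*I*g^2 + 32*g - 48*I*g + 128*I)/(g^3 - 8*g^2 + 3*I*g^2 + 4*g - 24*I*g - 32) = (g - 4)/(g - I)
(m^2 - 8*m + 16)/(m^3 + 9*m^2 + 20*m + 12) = (m^2 - 8*m + 16)/(m^3 + 9*m^2 + 20*m + 12)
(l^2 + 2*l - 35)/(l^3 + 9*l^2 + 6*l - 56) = (l - 5)/(l^2 + 2*l - 8)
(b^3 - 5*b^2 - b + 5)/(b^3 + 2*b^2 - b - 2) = (b - 5)/(b + 2)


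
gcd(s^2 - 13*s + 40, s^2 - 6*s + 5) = s - 5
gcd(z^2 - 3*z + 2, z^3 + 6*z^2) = 1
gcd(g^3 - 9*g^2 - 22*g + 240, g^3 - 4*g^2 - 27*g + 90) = g^2 - g - 30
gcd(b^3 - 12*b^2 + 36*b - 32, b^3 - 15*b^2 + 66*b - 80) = b^2 - 10*b + 16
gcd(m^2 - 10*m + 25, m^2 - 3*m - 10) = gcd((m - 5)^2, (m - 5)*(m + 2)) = m - 5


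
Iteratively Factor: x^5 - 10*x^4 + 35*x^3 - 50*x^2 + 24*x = (x - 3)*(x^4 - 7*x^3 + 14*x^2 - 8*x) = x*(x - 3)*(x^3 - 7*x^2 + 14*x - 8) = x*(x - 3)*(x - 1)*(x^2 - 6*x + 8) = x*(x - 3)*(x - 2)*(x - 1)*(x - 4)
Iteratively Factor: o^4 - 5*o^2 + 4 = (o - 1)*(o^3 + o^2 - 4*o - 4) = (o - 1)*(o + 1)*(o^2 - 4) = (o - 1)*(o + 1)*(o + 2)*(o - 2)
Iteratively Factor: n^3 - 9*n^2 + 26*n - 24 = (n - 2)*(n^2 - 7*n + 12) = (n - 3)*(n - 2)*(n - 4)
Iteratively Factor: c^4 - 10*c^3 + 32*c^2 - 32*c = (c - 4)*(c^3 - 6*c^2 + 8*c) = (c - 4)^2*(c^2 - 2*c) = (c - 4)^2*(c - 2)*(c)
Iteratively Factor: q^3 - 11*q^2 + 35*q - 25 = (q - 5)*(q^2 - 6*q + 5) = (q - 5)*(q - 1)*(q - 5)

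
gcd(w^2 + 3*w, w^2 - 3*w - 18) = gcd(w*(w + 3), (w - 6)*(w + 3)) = w + 3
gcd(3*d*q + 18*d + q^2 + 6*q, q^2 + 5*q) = 1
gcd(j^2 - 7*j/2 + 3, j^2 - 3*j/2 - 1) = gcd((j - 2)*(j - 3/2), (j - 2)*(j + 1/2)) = j - 2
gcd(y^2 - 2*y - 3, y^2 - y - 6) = y - 3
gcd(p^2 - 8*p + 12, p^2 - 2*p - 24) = p - 6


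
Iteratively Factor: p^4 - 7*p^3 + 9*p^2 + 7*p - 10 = (p + 1)*(p^3 - 8*p^2 + 17*p - 10) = (p - 1)*(p + 1)*(p^2 - 7*p + 10) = (p - 5)*(p - 1)*(p + 1)*(p - 2)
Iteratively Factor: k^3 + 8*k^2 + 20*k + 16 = (k + 2)*(k^2 + 6*k + 8) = (k + 2)^2*(k + 4)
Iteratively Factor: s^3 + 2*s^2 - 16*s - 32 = (s + 4)*(s^2 - 2*s - 8) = (s - 4)*(s + 4)*(s + 2)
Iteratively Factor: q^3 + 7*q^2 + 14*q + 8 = (q + 4)*(q^2 + 3*q + 2) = (q + 1)*(q + 4)*(q + 2)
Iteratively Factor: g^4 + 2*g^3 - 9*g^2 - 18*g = (g + 3)*(g^3 - g^2 - 6*g) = g*(g + 3)*(g^2 - g - 6) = g*(g + 2)*(g + 3)*(g - 3)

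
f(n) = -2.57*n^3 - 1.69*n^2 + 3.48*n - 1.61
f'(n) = -7.71*n^2 - 3.38*n + 3.48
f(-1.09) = -4.08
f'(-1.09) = -2.00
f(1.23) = -4.67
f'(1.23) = -12.34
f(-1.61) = -0.87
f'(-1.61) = -11.06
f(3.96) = -173.93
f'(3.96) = -130.81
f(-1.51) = -1.87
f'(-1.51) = -9.00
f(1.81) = -16.09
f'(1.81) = -27.90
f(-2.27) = 11.84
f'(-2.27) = -28.58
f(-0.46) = -3.32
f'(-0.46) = 3.40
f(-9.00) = 1703.71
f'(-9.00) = -590.61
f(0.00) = -1.61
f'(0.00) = 3.48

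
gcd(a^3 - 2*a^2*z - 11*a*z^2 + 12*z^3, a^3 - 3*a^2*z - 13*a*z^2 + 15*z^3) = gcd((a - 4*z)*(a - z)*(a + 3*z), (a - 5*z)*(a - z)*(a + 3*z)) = -a^2 - 2*a*z + 3*z^2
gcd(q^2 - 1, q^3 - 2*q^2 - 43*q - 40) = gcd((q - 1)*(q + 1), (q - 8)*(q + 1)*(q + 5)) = q + 1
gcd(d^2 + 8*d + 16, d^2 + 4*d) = d + 4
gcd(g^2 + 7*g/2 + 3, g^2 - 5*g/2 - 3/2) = 1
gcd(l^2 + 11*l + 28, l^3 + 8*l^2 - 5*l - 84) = l^2 + 11*l + 28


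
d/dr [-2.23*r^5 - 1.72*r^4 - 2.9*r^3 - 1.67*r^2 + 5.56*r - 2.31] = -11.15*r^4 - 6.88*r^3 - 8.7*r^2 - 3.34*r + 5.56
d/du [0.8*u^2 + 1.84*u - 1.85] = 1.6*u + 1.84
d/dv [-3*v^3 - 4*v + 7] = -9*v^2 - 4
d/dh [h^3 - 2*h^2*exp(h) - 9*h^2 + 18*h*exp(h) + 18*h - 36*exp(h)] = -2*h^2*exp(h) + 3*h^2 + 14*h*exp(h) - 18*h - 18*exp(h) + 18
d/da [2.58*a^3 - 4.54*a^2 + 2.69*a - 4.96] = 7.74*a^2 - 9.08*a + 2.69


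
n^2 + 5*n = n*(n + 5)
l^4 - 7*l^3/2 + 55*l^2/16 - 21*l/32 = l*(l - 7/4)*(l - 3/2)*(l - 1/4)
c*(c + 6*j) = c^2 + 6*c*j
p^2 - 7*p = p*(p - 7)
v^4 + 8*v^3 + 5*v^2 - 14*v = v*(v - 1)*(v + 2)*(v + 7)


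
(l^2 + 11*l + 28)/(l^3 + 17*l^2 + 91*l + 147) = (l + 4)/(l^2 + 10*l + 21)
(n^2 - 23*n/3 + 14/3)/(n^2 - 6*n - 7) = (n - 2/3)/(n + 1)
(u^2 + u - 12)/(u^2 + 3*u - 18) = (u + 4)/(u + 6)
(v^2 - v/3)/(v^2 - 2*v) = (v - 1/3)/(v - 2)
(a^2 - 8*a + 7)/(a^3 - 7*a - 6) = (-a^2 + 8*a - 7)/(-a^3 + 7*a + 6)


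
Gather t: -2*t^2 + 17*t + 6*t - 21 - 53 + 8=-2*t^2 + 23*t - 66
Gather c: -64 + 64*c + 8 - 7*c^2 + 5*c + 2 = -7*c^2 + 69*c - 54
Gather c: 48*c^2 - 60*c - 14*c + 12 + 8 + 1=48*c^2 - 74*c + 21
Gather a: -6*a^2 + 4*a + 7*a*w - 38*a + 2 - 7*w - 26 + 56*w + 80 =-6*a^2 + a*(7*w - 34) + 49*w + 56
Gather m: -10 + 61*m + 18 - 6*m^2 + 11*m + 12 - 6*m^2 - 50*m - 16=-12*m^2 + 22*m + 4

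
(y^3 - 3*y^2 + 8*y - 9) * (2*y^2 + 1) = 2*y^5 - 6*y^4 + 17*y^3 - 21*y^2 + 8*y - 9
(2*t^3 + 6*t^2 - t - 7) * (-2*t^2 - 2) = -4*t^5 - 12*t^4 - 2*t^3 + 2*t^2 + 2*t + 14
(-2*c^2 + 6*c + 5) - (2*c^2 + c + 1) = -4*c^2 + 5*c + 4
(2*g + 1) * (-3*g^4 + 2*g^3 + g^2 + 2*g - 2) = -6*g^5 + g^4 + 4*g^3 + 5*g^2 - 2*g - 2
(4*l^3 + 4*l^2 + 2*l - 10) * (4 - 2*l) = -8*l^4 + 8*l^3 + 12*l^2 + 28*l - 40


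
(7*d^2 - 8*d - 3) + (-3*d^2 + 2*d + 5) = 4*d^2 - 6*d + 2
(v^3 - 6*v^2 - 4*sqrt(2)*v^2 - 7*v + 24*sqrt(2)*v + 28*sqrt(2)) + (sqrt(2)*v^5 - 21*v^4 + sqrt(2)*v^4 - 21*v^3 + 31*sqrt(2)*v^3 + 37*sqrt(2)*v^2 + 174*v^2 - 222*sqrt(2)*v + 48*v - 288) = sqrt(2)*v^5 - 21*v^4 + sqrt(2)*v^4 - 20*v^3 + 31*sqrt(2)*v^3 + 33*sqrt(2)*v^2 + 168*v^2 - 198*sqrt(2)*v + 41*v - 288 + 28*sqrt(2)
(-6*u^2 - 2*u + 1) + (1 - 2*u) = -6*u^2 - 4*u + 2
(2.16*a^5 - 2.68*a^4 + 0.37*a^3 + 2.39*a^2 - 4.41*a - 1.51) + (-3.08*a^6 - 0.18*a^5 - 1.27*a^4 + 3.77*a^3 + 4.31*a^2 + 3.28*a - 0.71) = -3.08*a^6 + 1.98*a^5 - 3.95*a^4 + 4.14*a^3 + 6.7*a^2 - 1.13*a - 2.22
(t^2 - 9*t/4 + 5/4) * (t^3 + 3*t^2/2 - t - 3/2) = t^5 - 3*t^4/4 - 25*t^3/8 + 21*t^2/8 + 17*t/8 - 15/8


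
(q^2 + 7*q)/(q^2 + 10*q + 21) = q/(q + 3)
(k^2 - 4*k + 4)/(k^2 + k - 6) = (k - 2)/(k + 3)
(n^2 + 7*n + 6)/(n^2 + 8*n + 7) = (n + 6)/(n + 7)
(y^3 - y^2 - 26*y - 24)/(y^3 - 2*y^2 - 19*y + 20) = (y^2 - 5*y - 6)/(y^2 - 6*y + 5)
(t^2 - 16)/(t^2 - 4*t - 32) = (t - 4)/(t - 8)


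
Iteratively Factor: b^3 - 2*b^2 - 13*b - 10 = (b - 5)*(b^2 + 3*b + 2) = (b - 5)*(b + 2)*(b + 1)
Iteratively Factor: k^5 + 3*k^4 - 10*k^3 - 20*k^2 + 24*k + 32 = (k - 2)*(k^4 + 5*k^3 - 20*k - 16) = (k - 2)*(k + 1)*(k^3 + 4*k^2 - 4*k - 16) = (k - 2)*(k + 1)*(k + 4)*(k^2 - 4) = (k - 2)^2*(k + 1)*(k + 4)*(k + 2)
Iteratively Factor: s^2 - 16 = (s + 4)*(s - 4)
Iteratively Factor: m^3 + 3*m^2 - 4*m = (m - 1)*(m^2 + 4*m) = (m - 1)*(m + 4)*(m)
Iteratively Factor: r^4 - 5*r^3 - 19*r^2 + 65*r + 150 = (r - 5)*(r^3 - 19*r - 30) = (r - 5)^2*(r^2 + 5*r + 6) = (r - 5)^2*(r + 2)*(r + 3)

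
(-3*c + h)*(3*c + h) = -9*c^2 + h^2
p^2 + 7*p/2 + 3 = (p + 3/2)*(p + 2)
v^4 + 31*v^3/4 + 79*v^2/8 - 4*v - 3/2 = (v - 1/2)*(v + 1/4)*(v + 2)*(v + 6)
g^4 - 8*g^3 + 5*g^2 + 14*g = g*(g - 7)*(g - 2)*(g + 1)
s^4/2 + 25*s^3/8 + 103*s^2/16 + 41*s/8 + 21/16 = (s/2 + 1/2)*(s + 1/2)*(s + 7/4)*(s + 3)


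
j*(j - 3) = j^2 - 3*j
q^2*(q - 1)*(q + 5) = q^4 + 4*q^3 - 5*q^2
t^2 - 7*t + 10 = (t - 5)*(t - 2)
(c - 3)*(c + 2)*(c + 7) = c^3 + 6*c^2 - 13*c - 42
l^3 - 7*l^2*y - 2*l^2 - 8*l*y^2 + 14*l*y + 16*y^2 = (l - 2)*(l - 8*y)*(l + y)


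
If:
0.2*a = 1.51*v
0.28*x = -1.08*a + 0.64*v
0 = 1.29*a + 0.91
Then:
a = -0.71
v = -0.09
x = 2.51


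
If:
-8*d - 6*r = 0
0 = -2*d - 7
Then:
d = -7/2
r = 14/3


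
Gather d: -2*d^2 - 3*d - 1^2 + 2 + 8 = -2*d^2 - 3*d + 9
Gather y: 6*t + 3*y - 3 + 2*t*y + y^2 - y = 6*t + y^2 + y*(2*t + 2) - 3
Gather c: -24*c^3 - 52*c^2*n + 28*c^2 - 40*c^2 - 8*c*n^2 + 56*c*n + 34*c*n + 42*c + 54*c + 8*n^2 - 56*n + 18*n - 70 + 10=-24*c^3 + c^2*(-52*n - 12) + c*(-8*n^2 + 90*n + 96) + 8*n^2 - 38*n - 60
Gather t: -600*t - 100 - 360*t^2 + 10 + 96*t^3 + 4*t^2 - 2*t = 96*t^3 - 356*t^2 - 602*t - 90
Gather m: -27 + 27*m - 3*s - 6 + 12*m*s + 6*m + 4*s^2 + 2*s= m*(12*s + 33) + 4*s^2 - s - 33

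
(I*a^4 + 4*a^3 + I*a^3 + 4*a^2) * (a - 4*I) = I*a^5 + 8*a^4 + I*a^4 + 8*a^3 - 16*I*a^3 - 16*I*a^2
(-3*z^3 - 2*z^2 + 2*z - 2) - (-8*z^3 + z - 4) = 5*z^3 - 2*z^2 + z + 2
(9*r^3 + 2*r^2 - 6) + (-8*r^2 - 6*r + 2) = 9*r^3 - 6*r^2 - 6*r - 4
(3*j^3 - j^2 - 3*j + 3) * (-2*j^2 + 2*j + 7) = -6*j^5 + 8*j^4 + 25*j^3 - 19*j^2 - 15*j + 21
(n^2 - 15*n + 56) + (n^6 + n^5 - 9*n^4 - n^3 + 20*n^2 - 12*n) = n^6 + n^5 - 9*n^4 - n^3 + 21*n^2 - 27*n + 56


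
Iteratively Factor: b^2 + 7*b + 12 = (b + 3)*(b + 4)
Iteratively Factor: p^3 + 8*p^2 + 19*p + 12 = (p + 3)*(p^2 + 5*p + 4) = (p + 1)*(p + 3)*(p + 4)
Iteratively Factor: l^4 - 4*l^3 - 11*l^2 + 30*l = (l - 2)*(l^3 - 2*l^2 - 15*l) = (l - 2)*(l + 3)*(l^2 - 5*l) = (l - 5)*(l - 2)*(l + 3)*(l)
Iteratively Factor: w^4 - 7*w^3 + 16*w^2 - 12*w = (w - 3)*(w^3 - 4*w^2 + 4*w) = (w - 3)*(w - 2)*(w^2 - 2*w) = w*(w - 3)*(w - 2)*(w - 2)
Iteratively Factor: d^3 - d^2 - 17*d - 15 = (d + 1)*(d^2 - 2*d - 15) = (d + 1)*(d + 3)*(d - 5)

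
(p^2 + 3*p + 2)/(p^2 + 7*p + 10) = (p + 1)/(p + 5)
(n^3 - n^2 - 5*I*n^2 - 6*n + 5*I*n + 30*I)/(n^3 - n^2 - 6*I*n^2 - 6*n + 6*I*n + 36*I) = (n - 5*I)/(n - 6*I)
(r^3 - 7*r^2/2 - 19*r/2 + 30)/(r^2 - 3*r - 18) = (r^2 - 13*r/2 + 10)/(r - 6)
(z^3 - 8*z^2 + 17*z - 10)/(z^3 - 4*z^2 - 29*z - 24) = (-z^3 + 8*z^2 - 17*z + 10)/(-z^3 + 4*z^2 + 29*z + 24)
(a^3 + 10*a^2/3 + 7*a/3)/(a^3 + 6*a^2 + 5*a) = (a + 7/3)/(a + 5)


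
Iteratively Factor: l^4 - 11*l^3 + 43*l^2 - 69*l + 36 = (l - 3)*(l^3 - 8*l^2 + 19*l - 12) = (l - 3)^2*(l^2 - 5*l + 4) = (l - 3)^2*(l - 1)*(l - 4)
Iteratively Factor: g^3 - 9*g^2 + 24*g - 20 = (g - 2)*(g^2 - 7*g + 10) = (g - 5)*(g - 2)*(g - 2)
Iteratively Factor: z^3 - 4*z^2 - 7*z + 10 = (z - 5)*(z^2 + z - 2) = (z - 5)*(z - 1)*(z + 2)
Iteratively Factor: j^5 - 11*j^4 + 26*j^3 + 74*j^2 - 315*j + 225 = (j + 3)*(j^4 - 14*j^3 + 68*j^2 - 130*j + 75) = (j - 5)*(j + 3)*(j^3 - 9*j^2 + 23*j - 15) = (j - 5)*(j - 1)*(j + 3)*(j^2 - 8*j + 15) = (j - 5)*(j - 3)*(j - 1)*(j + 3)*(j - 5)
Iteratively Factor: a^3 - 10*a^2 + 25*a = (a - 5)*(a^2 - 5*a) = (a - 5)^2*(a)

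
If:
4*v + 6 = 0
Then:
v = -3/2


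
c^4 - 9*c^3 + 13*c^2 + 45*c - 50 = (c - 5)^2*(c - 1)*(c + 2)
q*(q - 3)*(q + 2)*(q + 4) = q^4 + 3*q^3 - 10*q^2 - 24*q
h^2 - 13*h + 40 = (h - 8)*(h - 5)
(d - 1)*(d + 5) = d^2 + 4*d - 5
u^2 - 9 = (u - 3)*(u + 3)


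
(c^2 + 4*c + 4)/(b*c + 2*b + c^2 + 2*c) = (c + 2)/(b + c)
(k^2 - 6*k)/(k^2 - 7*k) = (k - 6)/(k - 7)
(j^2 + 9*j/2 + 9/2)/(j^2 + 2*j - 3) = (j + 3/2)/(j - 1)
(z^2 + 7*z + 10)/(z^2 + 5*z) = (z + 2)/z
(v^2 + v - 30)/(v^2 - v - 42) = (v - 5)/(v - 7)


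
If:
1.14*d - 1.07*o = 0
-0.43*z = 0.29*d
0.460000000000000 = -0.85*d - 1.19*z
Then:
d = -9.70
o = -10.33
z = 6.54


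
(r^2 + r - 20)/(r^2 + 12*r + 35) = (r - 4)/(r + 7)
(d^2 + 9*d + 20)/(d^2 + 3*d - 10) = (d + 4)/(d - 2)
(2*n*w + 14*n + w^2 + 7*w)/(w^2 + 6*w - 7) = (2*n + w)/(w - 1)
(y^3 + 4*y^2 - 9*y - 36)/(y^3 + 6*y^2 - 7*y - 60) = (y + 3)/(y + 5)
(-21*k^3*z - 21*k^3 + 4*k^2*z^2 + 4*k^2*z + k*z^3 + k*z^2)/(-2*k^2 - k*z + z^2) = k*(21*k^2*z + 21*k^2 - 4*k*z^2 - 4*k*z - z^3 - z^2)/(2*k^2 + k*z - z^2)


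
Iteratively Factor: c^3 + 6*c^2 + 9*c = (c + 3)*(c^2 + 3*c) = c*(c + 3)*(c + 3)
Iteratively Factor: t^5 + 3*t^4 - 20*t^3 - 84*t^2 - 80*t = (t)*(t^4 + 3*t^3 - 20*t^2 - 84*t - 80) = t*(t + 2)*(t^3 + t^2 - 22*t - 40) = t*(t - 5)*(t + 2)*(t^2 + 6*t + 8) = t*(t - 5)*(t + 2)^2*(t + 4)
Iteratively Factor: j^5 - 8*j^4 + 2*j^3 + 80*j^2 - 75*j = (j + 3)*(j^4 - 11*j^3 + 35*j^2 - 25*j) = (j - 1)*(j + 3)*(j^3 - 10*j^2 + 25*j) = (j - 5)*(j - 1)*(j + 3)*(j^2 - 5*j) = (j - 5)^2*(j - 1)*(j + 3)*(j)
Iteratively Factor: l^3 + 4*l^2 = (l + 4)*(l^2) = l*(l + 4)*(l)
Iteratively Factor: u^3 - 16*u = (u + 4)*(u^2 - 4*u) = (u - 4)*(u + 4)*(u)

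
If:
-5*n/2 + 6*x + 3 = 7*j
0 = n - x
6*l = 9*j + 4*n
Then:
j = x/2 + 3/7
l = 17*x/12 + 9/14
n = x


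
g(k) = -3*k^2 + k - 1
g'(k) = 1 - 6*k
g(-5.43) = -94.88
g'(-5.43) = 33.58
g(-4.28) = -60.24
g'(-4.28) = 26.68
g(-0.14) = -1.20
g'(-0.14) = 1.84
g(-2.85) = -28.22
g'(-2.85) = 18.10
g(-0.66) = -2.97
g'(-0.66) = 4.96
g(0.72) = -1.84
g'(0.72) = -3.32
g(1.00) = -3.00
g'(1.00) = -5.00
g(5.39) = -82.77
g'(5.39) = -31.34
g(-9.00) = -253.00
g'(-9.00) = 55.00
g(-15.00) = -691.00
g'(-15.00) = 91.00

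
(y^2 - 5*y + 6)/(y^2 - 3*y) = (y - 2)/y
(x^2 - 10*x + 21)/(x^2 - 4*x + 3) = (x - 7)/(x - 1)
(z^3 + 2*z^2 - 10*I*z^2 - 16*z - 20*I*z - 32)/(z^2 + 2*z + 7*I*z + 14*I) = (z^2 - 10*I*z - 16)/(z + 7*I)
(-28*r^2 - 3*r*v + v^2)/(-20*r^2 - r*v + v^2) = (7*r - v)/(5*r - v)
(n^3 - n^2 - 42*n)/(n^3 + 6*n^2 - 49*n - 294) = n/(n + 7)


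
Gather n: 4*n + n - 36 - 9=5*n - 45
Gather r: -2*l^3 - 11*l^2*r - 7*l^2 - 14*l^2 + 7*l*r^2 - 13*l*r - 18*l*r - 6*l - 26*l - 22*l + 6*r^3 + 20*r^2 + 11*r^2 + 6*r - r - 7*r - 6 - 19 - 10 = -2*l^3 - 21*l^2 - 54*l + 6*r^3 + r^2*(7*l + 31) + r*(-11*l^2 - 31*l - 2) - 35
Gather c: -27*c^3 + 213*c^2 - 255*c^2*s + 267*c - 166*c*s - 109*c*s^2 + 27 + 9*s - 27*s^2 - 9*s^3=-27*c^3 + c^2*(213 - 255*s) + c*(-109*s^2 - 166*s + 267) - 9*s^3 - 27*s^2 + 9*s + 27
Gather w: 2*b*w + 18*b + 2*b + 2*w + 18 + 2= 20*b + w*(2*b + 2) + 20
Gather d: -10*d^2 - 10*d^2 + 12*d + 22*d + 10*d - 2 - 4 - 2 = -20*d^2 + 44*d - 8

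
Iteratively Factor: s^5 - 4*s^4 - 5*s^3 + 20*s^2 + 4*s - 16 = (s + 2)*(s^4 - 6*s^3 + 7*s^2 + 6*s - 8) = (s + 1)*(s + 2)*(s^3 - 7*s^2 + 14*s - 8) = (s - 2)*(s + 1)*(s + 2)*(s^2 - 5*s + 4) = (s - 2)*(s - 1)*(s + 1)*(s + 2)*(s - 4)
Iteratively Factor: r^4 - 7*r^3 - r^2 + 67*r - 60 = (r + 3)*(r^3 - 10*r^2 + 29*r - 20) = (r - 4)*(r + 3)*(r^2 - 6*r + 5) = (r - 4)*(r - 1)*(r + 3)*(r - 5)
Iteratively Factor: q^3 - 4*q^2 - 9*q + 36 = (q - 3)*(q^2 - q - 12) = (q - 4)*(q - 3)*(q + 3)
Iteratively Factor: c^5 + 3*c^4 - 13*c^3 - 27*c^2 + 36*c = (c + 4)*(c^4 - c^3 - 9*c^2 + 9*c) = (c + 3)*(c + 4)*(c^3 - 4*c^2 + 3*c) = c*(c + 3)*(c + 4)*(c^2 - 4*c + 3) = c*(c - 3)*(c + 3)*(c + 4)*(c - 1)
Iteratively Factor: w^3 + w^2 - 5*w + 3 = (w + 3)*(w^2 - 2*w + 1) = (w - 1)*(w + 3)*(w - 1)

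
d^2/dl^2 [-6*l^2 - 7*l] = -12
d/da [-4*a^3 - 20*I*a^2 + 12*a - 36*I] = -12*a^2 - 40*I*a + 12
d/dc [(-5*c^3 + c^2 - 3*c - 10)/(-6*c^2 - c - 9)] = (30*c^4 + 10*c^3 + 116*c^2 - 138*c + 17)/(36*c^4 + 12*c^3 + 109*c^2 + 18*c + 81)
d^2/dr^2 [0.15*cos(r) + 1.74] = -0.15*cos(r)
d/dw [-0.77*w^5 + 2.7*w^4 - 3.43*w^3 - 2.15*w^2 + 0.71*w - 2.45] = -3.85*w^4 + 10.8*w^3 - 10.29*w^2 - 4.3*w + 0.71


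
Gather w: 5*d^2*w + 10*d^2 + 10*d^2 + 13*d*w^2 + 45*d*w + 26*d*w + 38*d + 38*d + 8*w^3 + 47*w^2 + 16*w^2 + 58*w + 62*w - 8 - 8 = 20*d^2 + 76*d + 8*w^3 + w^2*(13*d + 63) + w*(5*d^2 + 71*d + 120) - 16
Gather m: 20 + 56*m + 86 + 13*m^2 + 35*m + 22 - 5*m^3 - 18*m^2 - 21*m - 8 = -5*m^3 - 5*m^2 + 70*m + 120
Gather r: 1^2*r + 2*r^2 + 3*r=2*r^2 + 4*r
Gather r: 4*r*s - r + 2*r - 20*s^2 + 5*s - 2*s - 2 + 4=r*(4*s + 1) - 20*s^2 + 3*s + 2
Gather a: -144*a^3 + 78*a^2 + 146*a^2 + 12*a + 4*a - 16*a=-144*a^3 + 224*a^2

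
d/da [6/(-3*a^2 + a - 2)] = 6*(6*a - 1)/(3*a^2 - a + 2)^2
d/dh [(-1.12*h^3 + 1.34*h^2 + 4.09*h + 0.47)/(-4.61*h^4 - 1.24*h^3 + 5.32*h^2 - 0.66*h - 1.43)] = (-5.1632*h^6 + 12.3548*h^5 + 52.2679*h^4 + 20.2884*h^3 - 16.09*h^2 - 8.8332*h - 5.5385)/(21.2521*h^8 + 11.4328*h^7 - 47.5128*h^6 - 7.1084*h^5 + 43.1238*h^4 - 3.476*h^3 - 14.7796*h^2 + 1.8876*h + 2.0449)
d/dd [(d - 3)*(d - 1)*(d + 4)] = 3*d^2 - 13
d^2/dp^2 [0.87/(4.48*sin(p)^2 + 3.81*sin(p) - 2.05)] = (-69.844992*sin(p)^4 - 44.549568*sin(p)^3 + 60.178161*sin(p)^2 + 82.304001*sin(p) + 41.238174)/(4.48*sin(p)^2 + 3.81*sin(p) - 2.05)^3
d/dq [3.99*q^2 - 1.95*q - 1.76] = 7.98*q - 1.95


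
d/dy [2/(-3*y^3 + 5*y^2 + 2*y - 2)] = 2*(9*y^2 - 10*y - 2)/(3*y^3 - 5*y^2 - 2*y + 2)^2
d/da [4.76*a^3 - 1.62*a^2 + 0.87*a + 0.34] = 14.28*a^2 - 3.24*a + 0.87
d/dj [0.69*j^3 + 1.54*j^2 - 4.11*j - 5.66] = 2.07*j^2 + 3.08*j - 4.11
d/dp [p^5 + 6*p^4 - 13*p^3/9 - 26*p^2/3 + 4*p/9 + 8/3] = 5*p^4 + 24*p^3 - 13*p^2/3 - 52*p/3 + 4/9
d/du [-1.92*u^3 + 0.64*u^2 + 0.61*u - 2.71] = -5.76*u^2 + 1.28*u + 0.61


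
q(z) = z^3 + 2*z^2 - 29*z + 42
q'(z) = 3*z^2 + 4*z - 29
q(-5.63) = 90.21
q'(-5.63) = 43.57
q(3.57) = 9.46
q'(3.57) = 23.51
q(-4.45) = 122.53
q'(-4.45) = 12.61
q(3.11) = 1.23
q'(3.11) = 12.46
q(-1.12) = 75.58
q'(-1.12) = -29.72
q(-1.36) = 82.62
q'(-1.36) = -28.89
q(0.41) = 30.52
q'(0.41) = -26.86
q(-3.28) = 123.35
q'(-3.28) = -9.84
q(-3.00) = 120.00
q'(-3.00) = -14.00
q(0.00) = 42.00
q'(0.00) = -29.00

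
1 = 1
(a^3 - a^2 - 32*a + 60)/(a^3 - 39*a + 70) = (a + 6)/(a + 7)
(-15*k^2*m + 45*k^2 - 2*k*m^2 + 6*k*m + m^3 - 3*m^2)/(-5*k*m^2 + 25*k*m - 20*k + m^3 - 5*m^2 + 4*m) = (3*k*m - 9*k + m^2 - 3*m)/(m^2 - 5*m + 4)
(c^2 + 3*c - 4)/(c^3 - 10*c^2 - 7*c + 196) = (c - 1)/(c^2 - 14*c + 49)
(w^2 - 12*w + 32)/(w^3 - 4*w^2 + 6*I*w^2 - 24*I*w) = (w - 8)/(w*(w + 6*I))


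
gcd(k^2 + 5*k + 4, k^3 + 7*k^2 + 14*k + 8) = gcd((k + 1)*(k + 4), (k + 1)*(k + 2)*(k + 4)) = k^2 + 5*k + 4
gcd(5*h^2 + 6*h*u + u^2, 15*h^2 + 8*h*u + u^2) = 5*h + u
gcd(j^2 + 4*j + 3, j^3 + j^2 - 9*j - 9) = j^2 + 4*j + 3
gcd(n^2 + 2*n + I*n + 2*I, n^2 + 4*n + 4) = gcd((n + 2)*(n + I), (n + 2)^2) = n + 2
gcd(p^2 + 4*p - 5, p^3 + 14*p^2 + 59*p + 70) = p + 5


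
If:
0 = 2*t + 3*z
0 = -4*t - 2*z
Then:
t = 0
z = 0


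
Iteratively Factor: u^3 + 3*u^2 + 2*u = (u + 1)*(u^2 + 2*u) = (u + 1)*(u + 2)*(u)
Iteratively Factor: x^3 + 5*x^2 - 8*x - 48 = (x + 4)*(x^2 + x - 12) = (x - 3)*(x + 4)*(x + 4)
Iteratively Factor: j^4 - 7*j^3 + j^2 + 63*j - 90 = (j - 3)*(j^3 - 4*j^2 - 11*j + 30) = (j - 3)*(j - 2)*(j^2 - 2*j - 15) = (j - 5)*(j - 3)*(j - 2)*(j + 3)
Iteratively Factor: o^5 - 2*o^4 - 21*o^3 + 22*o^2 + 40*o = (o - 2)*(o^4 - 21*o^2 - 20*o) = o*(o - 2)*(o^3 - 21*o - 20) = o*(o - 2)*(o + 1)*(o^2 - o - 20) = o*(o - 2)*(o + 1)*(o + 4)*(o - 5)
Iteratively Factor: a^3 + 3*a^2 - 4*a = (a - 1)*(a^2 + 4*a) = (a - 1)*(a + 4)*(a)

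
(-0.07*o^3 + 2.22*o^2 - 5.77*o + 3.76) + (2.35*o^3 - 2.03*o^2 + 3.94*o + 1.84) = 2.28*o^3 + 0.19*o^2 - 1.83*o + 5.6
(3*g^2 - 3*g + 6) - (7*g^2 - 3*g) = 6 - 4*g^2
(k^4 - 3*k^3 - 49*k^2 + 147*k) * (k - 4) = k^5 - 7*k^4 - 37*k^3 + 343*k^2 - 588*k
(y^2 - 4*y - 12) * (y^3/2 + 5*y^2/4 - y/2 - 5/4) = y^5/2 - 3*y^4/4 - 23*y^3/2 - 57*y^2/4 + 11*y + 15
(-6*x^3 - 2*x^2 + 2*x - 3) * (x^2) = -6*x^5 - 2*x^4 + 2*x^3 - 3*x^2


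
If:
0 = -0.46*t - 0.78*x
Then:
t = -1.69565217391304*x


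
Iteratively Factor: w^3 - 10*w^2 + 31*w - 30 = (w - 3)*(w^2 - 7*w + 10) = (w - 3)*(w - 2)*(w - 5)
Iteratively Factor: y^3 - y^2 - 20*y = (y + 4)*(y^2 - 5*y) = y*(y + 4)*(y - 5)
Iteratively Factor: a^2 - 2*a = (a - 2)*(a)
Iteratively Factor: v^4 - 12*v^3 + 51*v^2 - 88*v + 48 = (v - 1)*(v^3 - 11*v^2 + 40*v - 48) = (v - 4)*(v - 1)*(v^2 - 7*v + 12) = (v - 4)^2*(v - 1)*(v - 3)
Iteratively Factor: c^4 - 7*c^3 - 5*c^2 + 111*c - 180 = (c - 5)*(c^3 - 2*c^2 - 15*c + 36) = (c - 5)*(c + 4)*(c^2 - 6*c + 9) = (c - 5)*(c - 3)*(c + 4)*(c - 3)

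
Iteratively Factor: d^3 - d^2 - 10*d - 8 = (d + 1)*(d^2 - 2*d - 8) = (d - 4)*(d + 1)*(d + 2)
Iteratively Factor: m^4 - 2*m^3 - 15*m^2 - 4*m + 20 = (m + 2)*(m^3 - 4*m^2 - 7*m + 10) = (m + 2)^2*(m^2 - 6*m + 5) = (m - 1)*(m + 2)^2*(m - 5)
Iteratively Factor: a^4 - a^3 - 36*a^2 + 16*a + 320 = (a - 5)*(a^3 + 4*a^2 - 16*a - 64) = (a - 5)*(a + 4)*(a^2 - 16) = (a - 5)*(a - 4)*(a + 4)*(a + 4)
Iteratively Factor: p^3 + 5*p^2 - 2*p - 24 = (p + 4)*(p^2 + p - 6) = (p + 3)*(p + 4)*(p - 2)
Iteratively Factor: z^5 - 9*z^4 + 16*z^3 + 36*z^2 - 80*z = (z - 2)*(z^4 - 7*z^3 + 2*z^2 + 40*z) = (z - 2)*(z + 2)*(z^3 - 9*z^2 + 20*z) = z*(z - 2)*(z + 2)*(z^2 - 9*z + 20) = z*(z - 4)*(z - 2)*(z + 2)*(z - 5)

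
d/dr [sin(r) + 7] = cos(r)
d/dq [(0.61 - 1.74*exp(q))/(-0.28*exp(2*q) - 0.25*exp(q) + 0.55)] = (-0.4872*exp(2*q) + 0.3416*exp(q) - 0.8045)*exp(q)/(0.0784*exp(4*q) + 0.14*exp(3*q) - 0.2455*exp(2*q) - 0.275*exp(q) + 0.3025)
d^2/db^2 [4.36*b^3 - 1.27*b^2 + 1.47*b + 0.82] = 26.16*b - 2.54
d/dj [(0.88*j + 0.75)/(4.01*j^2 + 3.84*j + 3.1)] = (3.5288*j^2 + 3.3792*j - (0.88*j + 0.75)*(8.02*j + 3.84) + 2.728)/(4.01*j^2 + 3.84*j + 3.1)^2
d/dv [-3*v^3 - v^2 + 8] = v*(-9*v - 2)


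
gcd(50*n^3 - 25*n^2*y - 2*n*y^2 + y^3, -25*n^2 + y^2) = -25*n^2 + y^2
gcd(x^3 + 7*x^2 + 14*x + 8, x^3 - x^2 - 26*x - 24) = x^2 + 5*x + 4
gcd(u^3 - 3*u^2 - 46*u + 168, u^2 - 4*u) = u - 4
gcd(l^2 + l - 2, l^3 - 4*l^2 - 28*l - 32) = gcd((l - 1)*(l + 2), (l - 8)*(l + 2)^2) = l + 2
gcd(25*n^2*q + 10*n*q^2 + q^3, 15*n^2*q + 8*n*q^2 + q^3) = 5*n*q + q^2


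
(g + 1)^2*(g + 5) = g^3 + 7*g^2 + 11*g + 5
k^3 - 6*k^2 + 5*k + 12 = (k - 4)*(k - 3)*(k + 1)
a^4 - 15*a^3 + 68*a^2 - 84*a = a*(a - 7)*(a - 6)*(a - 2)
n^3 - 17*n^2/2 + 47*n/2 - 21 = (n - 7/2)*(n - 3)*(n - 2)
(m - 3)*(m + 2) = m^2 - m - 6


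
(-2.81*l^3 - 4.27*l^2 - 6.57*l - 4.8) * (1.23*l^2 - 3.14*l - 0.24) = -3.4563*l^5 + 3.5713*l^4 + 6.0011*l^3 + 15.7506*l^2 + 16.6488*l + 1.152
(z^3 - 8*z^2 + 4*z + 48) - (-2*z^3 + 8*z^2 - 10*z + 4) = 3*z^3 - 16*z^2 + 14*z + 44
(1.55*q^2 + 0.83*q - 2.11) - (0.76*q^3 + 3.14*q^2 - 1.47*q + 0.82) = -0.76*q^3 - 1.59*q^2 + 2.3*q - 2.93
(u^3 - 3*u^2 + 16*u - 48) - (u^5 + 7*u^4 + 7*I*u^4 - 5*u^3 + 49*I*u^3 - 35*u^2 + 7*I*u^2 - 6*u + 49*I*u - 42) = -u^5 - 7*u^4 - 7*I*u^4 + 6*u^3 - 49*I*u^3 + 32*u^2 - 7*I*u^2 + 22*u - 49*I*u - 6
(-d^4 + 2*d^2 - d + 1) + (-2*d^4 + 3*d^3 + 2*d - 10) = -3*d^4 + 3*d^3 + 2*d^2 + d - 9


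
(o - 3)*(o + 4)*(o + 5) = o^3 + 6*o^2 - 7*o - 60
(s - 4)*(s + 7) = s^2 + 3*s - 28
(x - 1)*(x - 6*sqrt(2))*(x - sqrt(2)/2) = x^3 - 13*sqrt(2)*x^2/2 - x^2 + 6*x + 13*sqrt(2)*x/2 - 6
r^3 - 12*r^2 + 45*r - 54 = (r - 6)*(r - 3)^2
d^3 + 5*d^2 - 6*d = d*(d - 1)*(d + 6)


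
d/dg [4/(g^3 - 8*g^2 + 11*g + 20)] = 4*(-3*g^2 + 16*g - 11)/(g^3 - 8*g^2 + 11*g + 20)^2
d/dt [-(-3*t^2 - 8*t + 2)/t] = 3 + 2/t^2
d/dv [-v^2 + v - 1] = 1 - 2*v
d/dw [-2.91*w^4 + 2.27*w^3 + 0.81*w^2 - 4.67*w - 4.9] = -11.64*w^3 + 6.81*w^2 + 1.62*w - 4.67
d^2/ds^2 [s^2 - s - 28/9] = 2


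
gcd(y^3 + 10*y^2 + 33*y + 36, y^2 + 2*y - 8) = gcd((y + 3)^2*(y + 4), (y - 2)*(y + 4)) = y + 4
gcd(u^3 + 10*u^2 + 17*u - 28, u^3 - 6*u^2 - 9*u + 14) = u - 1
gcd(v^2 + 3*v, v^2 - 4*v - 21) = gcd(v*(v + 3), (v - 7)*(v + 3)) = v + 3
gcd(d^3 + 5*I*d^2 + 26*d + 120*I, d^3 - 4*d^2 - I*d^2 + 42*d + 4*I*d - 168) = d + 6*I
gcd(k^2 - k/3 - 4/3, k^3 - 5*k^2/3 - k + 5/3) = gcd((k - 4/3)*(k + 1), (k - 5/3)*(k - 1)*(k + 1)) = k + 1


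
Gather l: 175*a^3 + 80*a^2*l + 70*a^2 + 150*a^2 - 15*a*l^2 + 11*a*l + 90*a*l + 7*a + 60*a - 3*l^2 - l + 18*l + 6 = 175*a^3 + 220*a^2 + 67*a + l^2*(-15*a - 3) + l*(80*a^2 + 101*a + 17) + 6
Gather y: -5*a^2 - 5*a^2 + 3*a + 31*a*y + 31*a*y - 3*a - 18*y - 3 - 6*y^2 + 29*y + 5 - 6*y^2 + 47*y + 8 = -10*a^2 - 12*y^2 + y*(62*a + 58) + 10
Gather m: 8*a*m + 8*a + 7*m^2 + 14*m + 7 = 8*a + 7*m^2 + m*(8*a + 14) + 7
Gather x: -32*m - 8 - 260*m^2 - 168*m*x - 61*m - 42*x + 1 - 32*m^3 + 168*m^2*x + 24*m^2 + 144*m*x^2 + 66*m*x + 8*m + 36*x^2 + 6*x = -32*m^3 - 236*m^2 - 85*m + x^2*(144*m + 36) + x*(168*m^2 - 102*m - 36) - 7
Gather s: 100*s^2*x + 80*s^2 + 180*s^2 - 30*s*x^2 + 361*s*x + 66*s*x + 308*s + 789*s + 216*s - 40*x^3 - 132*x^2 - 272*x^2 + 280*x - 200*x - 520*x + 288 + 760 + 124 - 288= s^2*(100*x + 260) + s*(-30*x^2 + 427*x + 1313) - 40*x^3 - 404*x^2 - 440*x + 884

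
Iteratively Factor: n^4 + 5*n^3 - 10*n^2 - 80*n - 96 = (n + 3)*(n^3 + 2*n^2 - 16*n - 32) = (n + 3)*(n + 4)*(n^2 - 2*n - 8) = (n - 4)*(n + 3)*(n + 4)*(n + 2)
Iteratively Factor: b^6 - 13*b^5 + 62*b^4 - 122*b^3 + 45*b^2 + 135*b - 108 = (b - 3)*(b^5 - 10*b^4 + 32*b^3 - 26*b^2 - 33*b + 36) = (b - 3)*(b - 1)*(b^4 - 9*b^3 + 23*b^2 - 3*b - 36) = (b - 3)*(b - 1)*(b + 1)*(b^3 - 10*b^2 + 33*b - 36) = (b - 3)^2*(b - 1)*(b + 1)*(b^2 - 7*b + 12) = (b - 3)^3*(b - 1)*(b + 1)*(b - 4)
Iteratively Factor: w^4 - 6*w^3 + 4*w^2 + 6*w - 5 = (w - 5)*(w^3 - w^2 - w + 1) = (w - 5)*(w + 1)*(w^2 - 2*w + 1) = (w - 5)*(w - 1)*(w + 1)*(w - 1)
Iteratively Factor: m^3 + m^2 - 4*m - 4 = (m + 1)*(m^2 - 4) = (m + 1)*(m + 2)*(m - 2)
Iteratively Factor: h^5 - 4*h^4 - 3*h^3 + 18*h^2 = (h - 3)*(h^4 - h^3 - 6*h^2) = h*(h - 3)*(h^3 - h^2 - 6*h) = h*(h - 3)*(h + 2)*(h^2 - 3*h) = h^2*(h - 3)*(h + 2)*(h - 3)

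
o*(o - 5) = o^2 - 5*o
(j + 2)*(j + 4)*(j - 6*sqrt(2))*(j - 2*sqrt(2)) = j^4 - 8*sqrt(2)*j^3 + 6*j^3 - 48*sqrt(2)*j^2 + 32*j^2 - 64*sqrt(2)*j + 144*j + 192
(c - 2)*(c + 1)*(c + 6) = c^3 + 5*c^2 - 8*c - 12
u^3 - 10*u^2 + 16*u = u*(u - 8)*(u - 2)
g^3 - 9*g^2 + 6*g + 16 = (g - 8)*(g - 2)*(g + 1)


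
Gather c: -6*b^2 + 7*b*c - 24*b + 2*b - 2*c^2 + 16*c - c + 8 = -6*b^2 - 22*b - 2*c^2 + c*(7*b + 15) + 8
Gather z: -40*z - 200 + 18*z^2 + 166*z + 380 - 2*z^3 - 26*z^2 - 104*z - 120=-2*z^3 - 8*z^2 + 22*z + 60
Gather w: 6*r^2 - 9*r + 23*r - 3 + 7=6*r^2 + 14*r + 4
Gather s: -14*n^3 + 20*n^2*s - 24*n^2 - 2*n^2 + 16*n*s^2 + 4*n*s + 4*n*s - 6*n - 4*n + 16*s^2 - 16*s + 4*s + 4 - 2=-14*n^3 - 26*n^2 - 10*n + s^2*(16*n + 16) + s*(20*n^2 + 8*n - 12) + 2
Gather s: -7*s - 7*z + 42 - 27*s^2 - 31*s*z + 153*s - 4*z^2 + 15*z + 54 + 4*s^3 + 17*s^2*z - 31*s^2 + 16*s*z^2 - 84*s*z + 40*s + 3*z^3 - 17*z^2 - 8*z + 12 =4*s^3 + s^2*(17*z - 58) + s*(16*z^2 - 115*z + 186) + 3*z^3 - 21*z^2 + 108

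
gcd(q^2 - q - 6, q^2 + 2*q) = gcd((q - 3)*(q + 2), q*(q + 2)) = q + 2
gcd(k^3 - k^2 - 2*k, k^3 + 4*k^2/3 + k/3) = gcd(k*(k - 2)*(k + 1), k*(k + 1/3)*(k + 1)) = k^2 + k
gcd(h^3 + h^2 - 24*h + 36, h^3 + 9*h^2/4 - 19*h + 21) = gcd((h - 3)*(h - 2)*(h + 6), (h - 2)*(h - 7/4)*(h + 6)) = h^2 + 4*h - 12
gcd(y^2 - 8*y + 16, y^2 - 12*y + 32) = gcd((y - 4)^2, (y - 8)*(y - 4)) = y - 4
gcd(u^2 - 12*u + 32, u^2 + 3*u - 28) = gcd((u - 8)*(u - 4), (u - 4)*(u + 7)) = u - 4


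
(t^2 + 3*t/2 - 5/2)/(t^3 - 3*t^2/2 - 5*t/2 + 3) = (2*t + 5)/(2*t^2 - t - 6)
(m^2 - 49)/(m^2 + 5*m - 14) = (m - 7)/(m - 2)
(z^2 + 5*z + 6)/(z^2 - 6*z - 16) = (z + 3)/(z - 8)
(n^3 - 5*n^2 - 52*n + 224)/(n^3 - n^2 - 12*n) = (n^2 - n - 56)/(n*(n + 3))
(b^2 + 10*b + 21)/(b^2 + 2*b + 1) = (b^2 + 10*b + 21)/(b^2 + 2*b + 1)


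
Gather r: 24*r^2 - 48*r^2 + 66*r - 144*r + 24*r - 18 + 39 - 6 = -24*r^2 - 54*r + 15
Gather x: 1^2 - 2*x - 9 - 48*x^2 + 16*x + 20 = -48*x^2 + 14*x + 12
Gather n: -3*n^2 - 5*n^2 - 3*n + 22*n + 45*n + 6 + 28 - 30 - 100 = -8*n^2 + 64*n - 96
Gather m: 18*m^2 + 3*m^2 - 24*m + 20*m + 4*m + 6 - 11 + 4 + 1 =21*m^2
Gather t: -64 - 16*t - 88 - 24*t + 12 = -40*t - 140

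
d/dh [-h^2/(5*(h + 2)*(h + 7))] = h*(-9*h - 28)/(5*(h^4 + 18*h^3 + 109*h^2 + 252*h + 196))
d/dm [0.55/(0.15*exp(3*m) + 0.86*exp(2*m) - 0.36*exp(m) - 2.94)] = (-0.2475*exp(2*m) - 0.946*exp(m) + 0.198)*exp(m)/(0.15*exp(3*m) + 0.86*exp(2*m) - 0.36*exp(m) - 2.94)^2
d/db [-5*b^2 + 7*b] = 7 - 10*b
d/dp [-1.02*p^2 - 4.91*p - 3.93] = -2.04*p - 4.91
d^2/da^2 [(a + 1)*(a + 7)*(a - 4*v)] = 6*a - 8*v + 16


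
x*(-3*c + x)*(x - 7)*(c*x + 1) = -3*c^2*x^3 + 21*c^2*x^2 + c*x^4 - 7*c*x^3 - 3*c*x^2 + 21*c*x + x^3 - 7*x^2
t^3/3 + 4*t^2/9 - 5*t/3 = t*(t/3 + 1)*(t - 5/3)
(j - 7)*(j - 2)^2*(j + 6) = j^4 - 5*j^3 - 34*j^2 + 164*j - 168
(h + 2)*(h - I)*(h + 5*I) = h^3 + 2*h^2 + 4*I*h^2 + 5*h + 8*I*h + 10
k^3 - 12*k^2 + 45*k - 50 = (k - 5)^2*(k - 2)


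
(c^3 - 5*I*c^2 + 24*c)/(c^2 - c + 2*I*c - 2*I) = c*(c^2 - 5*I*c + 24)/(c^2 - c + 2*I*c - 2*I)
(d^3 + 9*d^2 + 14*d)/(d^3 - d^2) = (d^2 + 9*d + 14)/(d*(d - 1))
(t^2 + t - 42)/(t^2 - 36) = (t + 7)/(t + 6)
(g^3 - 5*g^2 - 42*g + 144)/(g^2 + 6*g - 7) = (g^3 - 5*g^2 - 42*g + 144)/(g^2 + 6*g - 7)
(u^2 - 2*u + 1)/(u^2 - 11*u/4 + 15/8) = 8*(u^2 - 2*u + 1)/(8*u^2 - 22*u + 15)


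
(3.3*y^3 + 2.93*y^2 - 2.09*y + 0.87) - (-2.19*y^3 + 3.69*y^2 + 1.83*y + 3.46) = 5.49*y^3 - 0.76*y^2 - 3.92*y - 2.59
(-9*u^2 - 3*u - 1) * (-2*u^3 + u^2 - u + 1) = 18*u^5 - 3*u^4 + 8*u^3 - 7*u^2 - 2*u - 1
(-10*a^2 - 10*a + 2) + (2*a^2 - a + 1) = -8*a^2 - 11*a + 3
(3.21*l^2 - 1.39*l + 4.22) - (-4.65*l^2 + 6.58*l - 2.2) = 7.86*l^2 - 7.97*l + 6.42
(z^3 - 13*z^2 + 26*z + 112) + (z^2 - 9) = z^3 - 12*z^2 + 26*z + 103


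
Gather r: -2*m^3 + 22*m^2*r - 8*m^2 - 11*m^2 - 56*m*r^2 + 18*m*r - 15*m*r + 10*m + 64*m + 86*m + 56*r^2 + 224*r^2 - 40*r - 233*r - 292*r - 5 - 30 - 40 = -2*m^3 - 19*m^2 + 160*m + r^2*(280 - 56*m) + r*(22*m^2 + 3*m - 565) - 75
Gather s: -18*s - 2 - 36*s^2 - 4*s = -36*s^2 - 22*s - 2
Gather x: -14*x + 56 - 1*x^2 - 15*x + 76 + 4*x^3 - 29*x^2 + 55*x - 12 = 4*x^3 - 30*x^2 + 26*x + 120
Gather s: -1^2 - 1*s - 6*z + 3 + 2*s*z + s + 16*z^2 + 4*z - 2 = 2*s*z + 16*z^2 - 2*z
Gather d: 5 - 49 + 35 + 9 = 0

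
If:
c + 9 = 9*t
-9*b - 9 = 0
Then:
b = -1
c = 9*t - 9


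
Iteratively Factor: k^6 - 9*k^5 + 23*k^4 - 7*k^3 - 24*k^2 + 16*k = (k + 1)*(k^5 - 10*k^4 + 33*k^3 - 40*k^2 + 16*k) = (k - 1)*(k + 1)*(k^4 - 9*k^3 + 24*k^2 - 16*k) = (k - 4)*(k - 1)*(k + 1)*(k^3 - 5*k^2 + 4*k) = (k - 4)*(k - 1)^2*(k + 1)*(k^2 - 4*k) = (k - 4)^2*(k - 1)^2*(k + 1)*(k)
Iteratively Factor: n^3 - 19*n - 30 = (n + 3)*(n^2 - 3*n - 10) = (n + 2)*(n + 3)*(n - 5)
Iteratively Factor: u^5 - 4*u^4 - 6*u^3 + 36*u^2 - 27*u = (u - 3)*(u^4 - u^3 - 9*u^2 + 9*u) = (u - 3)^2*(u^3 + 2*u^2 - 3*u) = (u - 3)^2*(u - 1)*(u^2 + 3*u) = u*(u - 3)^2*(u - 1)*(u + 3)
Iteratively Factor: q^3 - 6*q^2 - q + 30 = (q + 2)*(q^2 - 8*q + 15) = (q - 5)*(q + 2)*(q - 3)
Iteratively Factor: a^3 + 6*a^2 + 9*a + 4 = (a + 4)*(a^2 + 2*a + 1) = (a + 1)*(a + 4)*(a + 1)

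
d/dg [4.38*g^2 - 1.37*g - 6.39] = 8.76*g - 1.37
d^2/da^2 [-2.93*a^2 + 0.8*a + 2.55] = -5.86000000000000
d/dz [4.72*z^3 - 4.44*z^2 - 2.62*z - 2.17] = 14.16*z^2 - 8.88*z - 2.62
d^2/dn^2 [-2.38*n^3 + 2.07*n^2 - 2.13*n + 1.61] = 4.14 - 14.28*n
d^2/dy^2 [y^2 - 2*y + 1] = 2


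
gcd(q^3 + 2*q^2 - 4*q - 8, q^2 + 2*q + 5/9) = 1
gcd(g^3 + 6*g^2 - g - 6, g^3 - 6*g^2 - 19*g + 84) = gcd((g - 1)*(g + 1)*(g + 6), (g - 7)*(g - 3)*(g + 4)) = 1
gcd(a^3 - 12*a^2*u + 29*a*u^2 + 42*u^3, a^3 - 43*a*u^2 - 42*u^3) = -a^2 + 6*a*u + 7*u^2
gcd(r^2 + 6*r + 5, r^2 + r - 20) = r + 5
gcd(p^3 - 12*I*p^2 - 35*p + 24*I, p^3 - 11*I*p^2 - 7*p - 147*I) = 1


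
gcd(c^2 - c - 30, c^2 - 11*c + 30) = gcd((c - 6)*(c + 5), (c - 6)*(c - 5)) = c - 6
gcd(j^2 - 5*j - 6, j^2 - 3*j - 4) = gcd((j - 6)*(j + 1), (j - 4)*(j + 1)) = j + 1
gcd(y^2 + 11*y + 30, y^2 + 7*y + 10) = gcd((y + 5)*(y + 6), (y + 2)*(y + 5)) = y + 5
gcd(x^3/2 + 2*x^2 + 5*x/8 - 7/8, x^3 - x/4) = x - 1/2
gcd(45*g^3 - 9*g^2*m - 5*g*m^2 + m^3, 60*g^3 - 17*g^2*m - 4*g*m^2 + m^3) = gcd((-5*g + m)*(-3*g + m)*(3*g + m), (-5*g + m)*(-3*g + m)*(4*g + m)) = 15*g^2 - 8*g*m + m^2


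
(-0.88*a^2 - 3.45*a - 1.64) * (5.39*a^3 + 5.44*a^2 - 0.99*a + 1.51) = -4.7432*a^5 - 23.3827*a^4 - 26.7364*a^3 - 6.8349*a^2 - 3.5859*a - 2.4764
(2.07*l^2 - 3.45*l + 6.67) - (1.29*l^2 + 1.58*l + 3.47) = 0.78*l^2 - 5.03*l + 3.2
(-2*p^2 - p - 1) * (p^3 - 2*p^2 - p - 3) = -2*p^5 + 3*p^4 + 3*p^3 + 9*p^2 + 4*p + 3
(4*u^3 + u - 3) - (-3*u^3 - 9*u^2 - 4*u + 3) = 7*u^3 + 9*u^2 + 5*u - 6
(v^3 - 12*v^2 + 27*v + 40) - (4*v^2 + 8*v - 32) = v^3 - 16*v^2 + 19*v + 72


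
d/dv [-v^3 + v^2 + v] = -3*v^2 + 2*v + 1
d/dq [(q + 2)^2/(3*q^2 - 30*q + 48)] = 2*(-7*q^2 + 12*q + 52)/(3*(q^4 - 20*q^3 + 132*q^2 - 320*q + 256))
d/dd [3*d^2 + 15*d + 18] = 6*d + 15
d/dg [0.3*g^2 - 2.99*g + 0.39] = 0.6*g - 2.99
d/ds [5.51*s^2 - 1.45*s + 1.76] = 11.02*s - 1.45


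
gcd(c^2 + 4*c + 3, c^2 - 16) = 1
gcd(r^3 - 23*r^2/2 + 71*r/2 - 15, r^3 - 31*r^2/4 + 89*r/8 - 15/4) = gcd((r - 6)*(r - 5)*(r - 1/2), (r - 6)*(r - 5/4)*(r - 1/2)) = r^2 - 13*r/2 + 3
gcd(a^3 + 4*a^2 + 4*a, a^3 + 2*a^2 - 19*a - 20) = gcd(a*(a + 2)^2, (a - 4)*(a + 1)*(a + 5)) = 1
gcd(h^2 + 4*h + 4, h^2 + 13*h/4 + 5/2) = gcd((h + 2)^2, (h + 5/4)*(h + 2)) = h + 2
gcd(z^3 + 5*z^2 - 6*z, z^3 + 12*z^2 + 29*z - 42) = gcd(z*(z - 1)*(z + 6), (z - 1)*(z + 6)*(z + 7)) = z^2 + 5*z - 6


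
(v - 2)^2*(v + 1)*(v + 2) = v^4 - v^3 - 6*v^2 + 4*v + 8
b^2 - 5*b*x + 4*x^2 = (b - 4*x)*(b - x)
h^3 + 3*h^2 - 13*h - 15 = (h - 3)*(h + 1)*(h + 5)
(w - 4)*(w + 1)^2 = w^3 - 2*w^2 - 7*w - 4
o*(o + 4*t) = o^2 + 4*o*t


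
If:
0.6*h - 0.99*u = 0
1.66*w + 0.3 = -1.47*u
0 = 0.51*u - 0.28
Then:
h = 0.91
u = 0.55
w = -0.67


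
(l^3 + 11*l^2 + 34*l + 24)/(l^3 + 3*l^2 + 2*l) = (l^2 + 10*l + 24)/(l*(l + 2))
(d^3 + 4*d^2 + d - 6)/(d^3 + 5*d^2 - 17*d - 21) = (d^3 + 4*d^2 + d - 6)/(d^3 + 5*d^2 - 17*d - 21)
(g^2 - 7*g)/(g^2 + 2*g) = (g - 7)/(g + 2)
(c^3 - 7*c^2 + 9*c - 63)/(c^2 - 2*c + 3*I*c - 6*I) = (c^2 - c*(7 + 3*I) + 21*I)/(c - 2)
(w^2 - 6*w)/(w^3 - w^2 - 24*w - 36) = w/(w^2 + 5*w + 6)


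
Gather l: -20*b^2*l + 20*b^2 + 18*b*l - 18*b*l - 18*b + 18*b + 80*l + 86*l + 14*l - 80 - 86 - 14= 20*b^2 + l*(180 - 20*b^2) - 180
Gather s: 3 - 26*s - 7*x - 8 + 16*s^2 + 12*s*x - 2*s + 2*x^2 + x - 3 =16*s^2 + s*(12*x - 28) + 2*x^2 - 6*x - 8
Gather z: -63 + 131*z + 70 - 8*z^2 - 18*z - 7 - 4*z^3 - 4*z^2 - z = -4*z^3 - 12*z^2 + 112*z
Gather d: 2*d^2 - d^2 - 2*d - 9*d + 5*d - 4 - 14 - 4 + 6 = d^2 - 6*d - 16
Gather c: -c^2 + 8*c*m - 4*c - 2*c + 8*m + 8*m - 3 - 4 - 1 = -c^2 + c*(8*m - 6) + 16*m - 8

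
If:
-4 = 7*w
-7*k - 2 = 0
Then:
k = -2/7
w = -4/7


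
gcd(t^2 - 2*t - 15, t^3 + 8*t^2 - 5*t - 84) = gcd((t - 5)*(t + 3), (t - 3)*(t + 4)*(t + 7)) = 1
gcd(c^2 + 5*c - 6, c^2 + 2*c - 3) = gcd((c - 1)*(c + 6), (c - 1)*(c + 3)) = c - 1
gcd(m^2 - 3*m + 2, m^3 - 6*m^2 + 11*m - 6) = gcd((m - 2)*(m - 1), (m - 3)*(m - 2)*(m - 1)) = m^2 - 3*m + 2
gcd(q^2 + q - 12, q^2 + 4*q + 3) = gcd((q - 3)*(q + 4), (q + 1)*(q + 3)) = 1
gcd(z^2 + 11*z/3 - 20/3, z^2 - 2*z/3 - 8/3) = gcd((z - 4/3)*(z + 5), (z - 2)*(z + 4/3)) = 1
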